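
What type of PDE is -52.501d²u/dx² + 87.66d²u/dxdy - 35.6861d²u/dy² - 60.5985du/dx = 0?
With A = -52.501, B = 87.66, C = -35.6861, the discriminant is 190.0518556. This is a hyperbolic PDE.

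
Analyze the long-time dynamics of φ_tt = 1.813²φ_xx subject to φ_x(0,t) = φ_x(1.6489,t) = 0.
Long-time behavior: φ oscillates about a mean that drifts linearly in t (generically unbounded; no decay). There is no damping, so the nonconstant modes persist as standing waves (energy conserved, no decay). But with Neumann conditions at both ends the constant mode has eigenvalue 0: the spatial mean M(t) of φ satisfies M'' = 0, so M(t) = M(0) + M'(0)·t. Unless the initial velocity has zero mean (∫φ_t(x,0)dx = 0), the solution grows linearly in t (unbounded, though not exponentially); if it does have zero mean, the solution stays bounded and simply oscillates.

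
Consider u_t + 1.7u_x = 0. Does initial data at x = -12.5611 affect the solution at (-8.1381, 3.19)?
No. Only data at x = -13.5611 affects (-8.1381, 3.19). Advection has one-way propagation along characteristics.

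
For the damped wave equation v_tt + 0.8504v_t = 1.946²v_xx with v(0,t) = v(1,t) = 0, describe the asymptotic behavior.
v → 0. Damping (γ=0.8504) dissipates energy; oscillations decay exponentially.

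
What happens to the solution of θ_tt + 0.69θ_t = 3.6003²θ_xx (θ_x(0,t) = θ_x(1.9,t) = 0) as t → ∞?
θ → constant (steady state). Damping (γ=0.69) dissipates the nonconstant modes; with Neumann BCs the spatial average obeys M''+γM'=0 and tends to a finite limit.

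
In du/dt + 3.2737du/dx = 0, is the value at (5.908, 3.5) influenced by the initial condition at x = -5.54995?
Yes. The characteristic through (5.908, 3.5) passes through x = -5.54995.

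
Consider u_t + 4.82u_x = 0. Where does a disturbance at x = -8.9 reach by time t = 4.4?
At x = 12.308. The characteristic carries data from (-8.9, 0) to (12.308, 4.4).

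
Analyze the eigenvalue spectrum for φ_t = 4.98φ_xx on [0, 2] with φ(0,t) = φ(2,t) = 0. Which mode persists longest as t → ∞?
Eigenvalues: λₙ = 4.98n²π²/2².
First three modes:
  n=1: λ₁ = 4.98π²/2² ≈ 12.288
  n=2: λ₂ = 19.92π²/2² ≈ 49.151 (4× faster decay)
  n=3: λ₃ = 44.82π²/2² ≈ 110.589 (9× faster decay)
As t → ∞, higher modes decay exponentially faster. The n=1 mode dominates: φ ~ c₁ sin(πx/2) e^{-λ₁t}.
Decay rate: λ₁ = 4.98π²/2² ≈ 12.288.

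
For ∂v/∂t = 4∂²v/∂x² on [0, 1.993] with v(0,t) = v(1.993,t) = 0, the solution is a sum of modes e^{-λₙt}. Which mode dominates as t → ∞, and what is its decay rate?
Eigenvalues: λₙ = 4n²π²/1.993².
First three modes:
  n=1: λ₁ = 4π²/1.993² ≈ 9.939
  n=2: λ₂ = 16π²/1.993² ≈ 39.756 (4× faster decay)
  n=3: λ₃ = 36π²/1.993² ≈ 89.452 (9× faster decay)
As t → ∞, higher modes decay exponentially faster. The n=1 mode dominates: v ~ c₁ sin(πx/1.993) e^{-λ₁t}.
Decay rate: λ₁ = 4π²/1.993² ≈ 9.939.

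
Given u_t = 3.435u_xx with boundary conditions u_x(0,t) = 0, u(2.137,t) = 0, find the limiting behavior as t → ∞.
u → 0. Heat escapes through the Dirichlet boundary.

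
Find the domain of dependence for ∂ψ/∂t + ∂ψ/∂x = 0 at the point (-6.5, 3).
A single point: x = -9.5. The characteristic through (-6.5, 3) is x - 1t = const, so x = -6.5 - 1·3 = -9.5.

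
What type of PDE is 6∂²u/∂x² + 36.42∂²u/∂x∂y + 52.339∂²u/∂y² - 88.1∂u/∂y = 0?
With A = 6, B = 36.42, C = 52.339, the discriminant is 70.2804. This is a hyperbolic PDE.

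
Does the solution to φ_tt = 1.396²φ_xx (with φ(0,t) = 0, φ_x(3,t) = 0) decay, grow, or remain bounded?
φ oscillates (no decay). Energy is conserved; the solution oscillates indefinitely as standing waves.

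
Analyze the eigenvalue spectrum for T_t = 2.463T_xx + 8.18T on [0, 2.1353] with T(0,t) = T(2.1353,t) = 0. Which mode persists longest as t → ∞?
Eigenvalues: λₙ = 2.463n²π²/2.1353² - 8.18.
First three modes:
  n=1: λ₁ = 2.463π²/2.1353² - 8.18 ≈ -2.849
  n=2: λ₂ = 9.852π²/2.1353² - 8.18 ≈ 13.146
  n=3: λ₃ = 22.167π²/2.1353² - 8.18 ≈ 39.803
Since 2.463π²/2.1353² ≈ 5.331 < 8.18, λ₁ < 0.
The n=1 mode grows fastest (−λₙ is largest for n=1) → dominates.
Asymptotic: T ~ c₁ sin(πx/2.1353) e^{2.849t} (exponential growth at rate −λ₁ ≈ 2.849).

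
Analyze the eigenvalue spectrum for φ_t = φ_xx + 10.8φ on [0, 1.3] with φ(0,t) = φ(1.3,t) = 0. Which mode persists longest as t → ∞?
Eigenvalues: λₙ = n²π²/1.3² - 10.8.
First three modes:
  n=1: λ₁ = π²/1.3² - 10.8 ≈ -4.96
  n=2: λ₂ = 4π²/1.3² - 10.8 ≈ 12.56
  n=3: λ₃ = 9π²/1.3² - 10.8 ≈ 41.76
Since π²/1.3² ≈ 5.84 < 10.8, λ₁ < 0.
The n=1 mode grows fastest (−λₙ is largest for n=1) → dominates.
Asymptotic: φ ~ c₁ sin(πx/1.3) e^{4.96t} (exponential growth at rate −λ₁ ≈ 4.96).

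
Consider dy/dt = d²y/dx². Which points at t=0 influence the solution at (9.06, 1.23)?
The entire real line. The heat equation has infinite propagation speed: any initial disturbance instantly affects all points (though exponentially small far away).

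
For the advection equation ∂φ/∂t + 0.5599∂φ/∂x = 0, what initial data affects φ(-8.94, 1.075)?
A single point: x = -9.5418925. The characteristic through (-8.94, 1.075) is x - 0.5599t = const, so x = -8.94 - 0.5599·1.075 = -9.5418925.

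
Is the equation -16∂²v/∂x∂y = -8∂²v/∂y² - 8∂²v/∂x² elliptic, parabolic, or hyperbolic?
Rewriting in standard form: 8∂²v/∂x² - 16∂²v/∂x∂y + 8∂²v/∂y² = 0. Computing B² - 4AC with A = 8, B = -16, C = 8: discriminant = 0 (zero). Answer: parabolic.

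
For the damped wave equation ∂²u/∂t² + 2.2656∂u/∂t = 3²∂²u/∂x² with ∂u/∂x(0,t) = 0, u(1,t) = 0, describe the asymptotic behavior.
u → 0. Damping (γ=2.2656) dissipates energy; oscillations decay exponentially.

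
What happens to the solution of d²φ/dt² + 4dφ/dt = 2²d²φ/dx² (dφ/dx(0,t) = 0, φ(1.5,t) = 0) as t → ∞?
φ → 0. Damping (γ=4) dissipates energy; oscillations decay exponentially.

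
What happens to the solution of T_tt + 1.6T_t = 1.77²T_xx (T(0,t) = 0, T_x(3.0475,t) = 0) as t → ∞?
T → 0. Damping (γ=1.6) dissipates energy; oscillations decay exponentially.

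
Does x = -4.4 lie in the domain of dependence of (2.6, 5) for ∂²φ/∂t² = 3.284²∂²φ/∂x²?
Yes. The domain of dependence is [-13.82, 19.02], and -4.4 ∈ [-13.82, 19.02].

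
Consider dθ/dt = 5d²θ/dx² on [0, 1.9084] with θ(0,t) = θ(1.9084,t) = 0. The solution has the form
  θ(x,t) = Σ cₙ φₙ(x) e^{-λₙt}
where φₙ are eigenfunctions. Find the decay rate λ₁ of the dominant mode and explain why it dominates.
Eigenvalues: λₙ = 5n²π²/1.9084².
First three modes:
  n=1: λ₁ = 5π²/1.9084² ≈ 13.55
  n=2: λ₂ = 20π²/1.9084² ≈ 54.199 (4× faster decay)
  n=3: λ₃ = 45π²/1.9084² ≈ 121.948 (9× faster decay)
As t → ∞, higher modes decay exponentially faster. The n=1 mode dominates: θ ~ c₁ sin(πx/1.9084) e^{-λ₁t}.
Decay rate: λ₁ = 5π²/1.9084² ≈ 13.55.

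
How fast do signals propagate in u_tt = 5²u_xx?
Speed = 5. Information travels along characteristics x = x₀ ± 5t.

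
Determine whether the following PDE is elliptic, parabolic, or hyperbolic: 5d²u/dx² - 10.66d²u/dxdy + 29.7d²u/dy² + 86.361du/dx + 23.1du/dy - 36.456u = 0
Coefficients: A = 5, B = -10.66, C = 29.7. B² - 4AC = -480.3644, which is negative, so the equation is elliptic.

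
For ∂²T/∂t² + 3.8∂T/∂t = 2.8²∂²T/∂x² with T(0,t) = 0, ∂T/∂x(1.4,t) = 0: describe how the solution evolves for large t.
T → 0. Damping (γ=3.8) dissipates energy; oscillations decay exponentially.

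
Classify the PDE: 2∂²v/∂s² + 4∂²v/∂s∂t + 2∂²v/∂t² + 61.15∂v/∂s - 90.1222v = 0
A = 2, B = 4, C = 2. Discriminant B² - 4AC = 0. Since 0 = 0, parabolic.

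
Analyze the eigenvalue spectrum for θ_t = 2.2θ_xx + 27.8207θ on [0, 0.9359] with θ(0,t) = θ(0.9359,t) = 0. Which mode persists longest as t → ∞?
Eigenvalues: λₙ = 2.2n²π²/0.9359² - 27.8207.
First three modes:
  n=1: λ₁ = 2.2π²/0.9359² - 27.8207 ≈ -3.031
  n=2: λ₂ = 8.8π²/0.9359² - 27.8207 ≈ 71.336
  n=3: λ₃ = 19.8π²/0.9359² - 27.8207 ≈ 195.283
Since 2.2π²/0.9359² ≈ 24.789 < 27.8207, λ₁ < 0.
The n=1 mode grows fastest (−λₙ is largest for n=1) → dominates.
Asymptotic: θ ~ c₁ sin(πx/0.9359) e^{3.031t} (exponential growth at rate −λ₁ ≈ 3.031).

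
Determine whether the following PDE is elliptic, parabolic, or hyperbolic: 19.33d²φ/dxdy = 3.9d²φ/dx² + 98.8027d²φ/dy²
Rewriting in standard form: -3.9d²φ/dx² + 19.33d²φ/dxdy - 98.8027d²φ/dy² = 0. Coefficients: A = -3.9, B = 19.33, C = -98.8027. B² - 4AC = -1167.67322, which is negative, so the equation is elliptic.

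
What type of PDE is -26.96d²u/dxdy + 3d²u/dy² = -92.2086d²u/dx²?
Rewriting in standard form: 92.2086d²u/dx² - 26.96d²u/dxdy + 3d²u/dy² = 0. With A = 92.2086, B = -26.96, C = 3, the discriminant is -379.6616. This is an elliptic PDE.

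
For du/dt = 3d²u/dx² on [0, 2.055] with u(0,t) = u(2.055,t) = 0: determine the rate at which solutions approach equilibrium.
Eigenvalues: λₙ = 3n²π²/2.055².
First three modes:
  n=1: λ₁ = 3π²/2.055² ≈ 7.011
  n=2: λ₂ = 12π²/2.055² ≈ 28.045 (4× faster decay)
  n=3: λ₃ = 27π²/2.055² ≈ 63.102 (9× faster decay)
As t → ∞, higher modes decay exponentially faster. The n=1 mode dominates: u ~ c₁ sin(πx/2.055) e^{-λ₁t}.
Decay rate: λ₁ = 3π²/2.055² ≈ 7.011.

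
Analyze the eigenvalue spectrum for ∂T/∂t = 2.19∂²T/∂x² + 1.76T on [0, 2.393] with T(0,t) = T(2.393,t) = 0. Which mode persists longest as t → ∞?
Eigenvalues: λₙ = 2.19n²π²/2.393² - 1.76.
First three modes:
  n=1: λ₁ = 2.19π²/2.393² - 1.76 ≈ 2.014
  n=2: λ₂ = 8.76π²/2.393² - 1.76 ≈ 13.338
  n=3: λ₃ = 19.71π²/2.393² - 1.76 ≈ 32.21
Since 2.19π²/2.393² ≈ 3.774 > 1.76, all λₙ > 0.
The n=1 mode decays slowest → dominates as t → ∞.
Asymptotic: T ~ c₁ sin(πx/2.393) e^{-λ₁t} with decay rate λ₁ ≈ 2.014.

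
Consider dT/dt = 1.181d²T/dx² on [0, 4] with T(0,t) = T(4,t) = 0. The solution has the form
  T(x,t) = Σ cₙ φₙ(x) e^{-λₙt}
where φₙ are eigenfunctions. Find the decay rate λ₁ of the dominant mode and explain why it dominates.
Eigenvalues: λₙ = 1.181n²π²/4².
First three modes:
  n=1: λ₁ = 1.181π²/4² ≈ 0.729
  n=2: λ₂ = 4.724π²/4² ≈ 2.914 (4× faster decay)
  n=3: λ₃ = 10.629π²/4² ≈ 6.557 (9× faster decay)
As t → ∞, higher modes decay exponentially faster. The n=1 mode dominates: T ~ c₁ sin(πx/4) e^{-λ₁t}.
Decay rate: λ₁ = 1.181π²/4² ≈ 0.729.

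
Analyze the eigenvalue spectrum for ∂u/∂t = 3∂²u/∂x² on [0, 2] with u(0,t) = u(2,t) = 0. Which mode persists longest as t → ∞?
Eigenvalues: λₙ = 3n²π²/2².
First three modes:
  n=1: λ₁ = 3π²/2² ≈ 7.402
  n=2: λ₂ = 12π²/2² ≈ 29.609 (4× faster decay)
  n=3: λ₃ = 27π²/2² ≈ 66.62 (9× faster decay)
As t → ∞, higher modes decay exponentially faster. The n=1 mode dominates: u ~ c₁ sin(πx/2) e^{-λ₁t}.
Decay rate: λ₁ = 3π²/2² ≈ 7.402.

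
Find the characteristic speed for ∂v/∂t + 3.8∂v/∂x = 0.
Speed = 3.8. Information travels along x - 3.8t = const (rightward).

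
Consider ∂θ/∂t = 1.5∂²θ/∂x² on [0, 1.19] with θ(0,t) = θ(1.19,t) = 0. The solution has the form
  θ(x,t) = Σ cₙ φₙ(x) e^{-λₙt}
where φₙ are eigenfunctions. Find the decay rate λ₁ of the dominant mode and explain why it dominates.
Eigenvalues: λₙ = 1.5n²π²/1.19².
First three modes:
  n=1: λ₁ = 1.5π²/1.19² ≈ 10.454
  n=2: λ₂ = 6π²/1.19² ≈ 41.817 (4× faster decay)
  n=3: λ₃ = 13.5π²/1.19² ≈ 94.089 (9× faster decay)
As t → ∞, higher modes decay exponentially faster. The n=1 mode dominates: θ ~ c₁ sin(πx/1.19) e^{-λ₁t}.
Decay rate: λ₁ = 1.5π²/1.19² ≈ 10.454.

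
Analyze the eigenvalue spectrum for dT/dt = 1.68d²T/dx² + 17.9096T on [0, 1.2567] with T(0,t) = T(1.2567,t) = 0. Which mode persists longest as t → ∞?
Eigenvalues: λₙ = 1.68n²π²/1.2567² - 17.9096.
First three modes:
  n=1: λ₁ = 1.68π²/1.2567² - 17.9096 ≈ -7.411
  n=2: λ₂ = 6.72π²/1.2567² - 17.9096 ≈ 24.086
  n=3: λ₃ = 15.12π²/1.2567² - 17.9096 ≈ 76.581
Since 1.68π²/1.2567² ≈ 10.499 < 17.9096, λ₁ < 0.
The n=1 mode grows fastest (−λₙ is largest for n=1) → dominates.
Asymptotic: T ~ c₁ sin(πx/1.2567) e^{7.411t} (exponential growth at rate −λ₁ ≈ 7.411).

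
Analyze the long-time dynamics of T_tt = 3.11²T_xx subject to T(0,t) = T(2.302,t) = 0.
Long-time behavior: T oscillates (no decay). Energy is conserved; the solution oscillates indefinitely as standing waves.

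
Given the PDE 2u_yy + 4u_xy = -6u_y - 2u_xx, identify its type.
Rewriting in standard form: 2u_xx + 4u_xy + 2u_yy + 6u_y = 0. The second-order coefficients are A = 2, B = 4, C = 2. Since B² - 4AC = 0 = 0, this is a parabolic PDE.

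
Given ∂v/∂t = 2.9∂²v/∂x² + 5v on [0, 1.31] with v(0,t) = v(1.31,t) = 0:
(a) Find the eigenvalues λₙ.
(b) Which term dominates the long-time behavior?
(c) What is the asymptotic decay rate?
Eigenvalues: λₙ = 2.9n²π²/1.31² - 5.
First three modes:
  n=1: λ₁ = 2.9π²/1.31² - 5 ≈ 11.678
  n=2: λ₂ = 11.6π²/1.31² - 5 ≈ 61.714
  n=3: λ₃ = 26.1π²/1.31² - 5 ≈ 145.106
Since 2.9π²/1.31² ≈ 16.678 > 5, all λₙ > 0.
The n=1 mode decays slowest → dominates as t → ∞.
Asymptotic: v ~ c₁ sin(πx/1.31) e^{-λ₁t} with decay rate λ₁ ≈ 11.678.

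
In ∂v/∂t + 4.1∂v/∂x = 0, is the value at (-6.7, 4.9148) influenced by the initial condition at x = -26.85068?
Yes. The characteristic through (-6.7, 4.9148) passes through x = -26.85068.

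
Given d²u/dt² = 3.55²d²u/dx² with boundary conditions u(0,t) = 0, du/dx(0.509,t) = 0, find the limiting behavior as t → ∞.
u oscillates (no decay). Energy is conserved; the solution oscillates indefinitely as standing waves.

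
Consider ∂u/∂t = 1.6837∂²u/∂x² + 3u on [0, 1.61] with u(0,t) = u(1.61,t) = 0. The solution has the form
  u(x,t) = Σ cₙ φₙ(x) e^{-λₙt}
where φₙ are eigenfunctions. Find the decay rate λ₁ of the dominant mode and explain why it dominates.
Eigenvalues: λₙ = 1.6837n²π²/1.61² - 3.
First three modes:
  n=1: λ₁ = 1.6837π²/1.61² - 3 ≈ 3.411
  n=2: λ₂ = 6.7348π²/1.61² - 3 ≈ 22.643
  n=3: λ₃ = 15.1533π²/1.61² - 3 ≈ 54.697
Since 1.6837π²/1.61² ≈ 6.411 > 3, all λₙ > 0.
The n=1 mode decays slowest → dominates as t → ∞.
Asymptotic: u ~ c₁ sin(πx/1.61) e^{-λ₁t} with decay rate λ₁ ≈ 3.411.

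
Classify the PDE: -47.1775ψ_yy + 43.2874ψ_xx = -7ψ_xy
Rewriting in standard form: 43.2874ψ_xx + 7ψ_xy - 47.1775ψ_yy = 0. A = 43.2874, B = 7, C = -47.1775. Discriminant B² - 4AC = 8217.765254. Since 8217.765254 > 0, hyperbolic.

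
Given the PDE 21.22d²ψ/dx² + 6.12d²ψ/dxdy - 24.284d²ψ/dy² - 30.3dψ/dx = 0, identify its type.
The second-order coefficients are A = 21.22, B = 6.12, C = -24.284. Since B² - 4AC = 2098.68032 > 0, this is a hyperbolic PDE.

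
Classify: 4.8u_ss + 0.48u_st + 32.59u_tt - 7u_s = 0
Elliptic (discriminant = -625.4976).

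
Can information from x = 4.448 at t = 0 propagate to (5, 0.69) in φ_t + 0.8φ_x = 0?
Yes. The characteristic through (5, 0.69) passes through x = 4.448.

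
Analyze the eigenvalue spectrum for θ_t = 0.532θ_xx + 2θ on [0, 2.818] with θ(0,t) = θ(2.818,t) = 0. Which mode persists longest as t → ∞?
Eigenvalues: λₙ = 0.532n²π²/2.818² - 2.
First three modes:
  n=1: λ₁ = 0.532π²/2.818² - 2 ≈ -1.339
  n=2: λ₂ = 2.128π²/2.818² - 2 ≈ 0.645
  n=3: λ₃ = 4.788π²/2.818² - 2 ≈ 3.951
Since 0.532π²/2.818² ≈ 0.661 < 2, λ₁ < 0.
The n=1 mode grows fastest (−λₙ is largest for n=1) → dominates.
Asymptotic: θ ~ c₁ sin(πx/2.818) e^{1.339t} (exponential growth at rate −λ₁ ≈ 1.339).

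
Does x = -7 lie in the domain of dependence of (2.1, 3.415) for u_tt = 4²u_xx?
Yes. The domain of dependence is [-11.56, 15.76], and -7 ∈ [-11.56, 15.76].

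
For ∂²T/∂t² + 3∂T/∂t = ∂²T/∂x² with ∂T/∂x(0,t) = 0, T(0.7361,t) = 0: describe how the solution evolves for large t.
T → 0. Damping (γ=3) dissipates energy; oscillations decay exponentially.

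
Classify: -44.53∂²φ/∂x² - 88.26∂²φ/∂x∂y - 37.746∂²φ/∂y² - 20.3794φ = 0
Hyperbolic (discriminant = 1066.51008).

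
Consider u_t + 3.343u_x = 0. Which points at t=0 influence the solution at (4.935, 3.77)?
A single point: x = -7.66811. The characteristic through (4.935, 3.77) is x - 3.343t = const, so x = 4.935 - 3.343·3.77 = -7.66811.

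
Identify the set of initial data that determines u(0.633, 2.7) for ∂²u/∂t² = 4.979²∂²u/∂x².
Domain of dependence: [-12.8103, 14.0763]. Signals travel at speed 4.979, so data within |x - 0.633| ≤ 4.979·2.7 = 13.4433 can reach the point.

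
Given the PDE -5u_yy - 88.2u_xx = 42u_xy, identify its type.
Rewriting in standard form: -88.2u_xx - 42u_xy - 5u_yy = 0. The second-order coefficients are A = -88.2, B = -42, C = -5. Since B² - 4AC = 0 = 0, this is a parabolic PDE.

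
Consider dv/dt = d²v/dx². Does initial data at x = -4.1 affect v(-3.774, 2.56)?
Yes, for any finite x. The heat equation has infinite propagation speed, so all initial data affects all points at any t > 0.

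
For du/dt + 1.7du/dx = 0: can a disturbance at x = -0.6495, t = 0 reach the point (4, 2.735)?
Yes. The characteristic through (4, 2.735) passes through x = -0.6495.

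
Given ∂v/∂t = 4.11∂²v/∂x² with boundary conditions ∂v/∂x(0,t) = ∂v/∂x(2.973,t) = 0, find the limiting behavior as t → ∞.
v → constant (steady state). Heat is conserved (no flux at boundaries); solution approaches the spatial average.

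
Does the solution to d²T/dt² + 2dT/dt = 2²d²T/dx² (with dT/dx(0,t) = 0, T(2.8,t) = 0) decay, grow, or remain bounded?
T → 0. Damping (γ=2) dissipates energy; oscillations decay exponentially.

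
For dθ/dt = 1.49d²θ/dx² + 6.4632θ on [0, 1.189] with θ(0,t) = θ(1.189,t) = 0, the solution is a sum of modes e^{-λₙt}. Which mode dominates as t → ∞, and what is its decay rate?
Eigenvalues: λₙ = 1.49n²π²/1.189² - 6.4632.
First three modes:
  n=1: λ₁ = 1.49π²/1.189² - 6.4632 ≈ 3.939
  n=2: λ₂ = 5.96π²/1.189² - 6.4632 ≈ 35.145
  n=3: λ₃ = 13.41π²/1.189² - 6.4632 ≈ 87.156
Since 1.49π²/1.189² ≈ 10.402 > 6.4632, all λₙ > 0.
The n=1 mode decays slowest → dominates as t → ∞.
Asymptotic: θ ~ c₁ sin(πx/1.189) e^{-λ₁t} with decay rate λ₁ ≈ 3.939.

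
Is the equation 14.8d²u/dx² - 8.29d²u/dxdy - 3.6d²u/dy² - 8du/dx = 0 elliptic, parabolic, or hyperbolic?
Computing B² - 4AC with A = 14.8, B = -8.29, C = -3.6: discriminant = 281.8441 (positive). Answer: hyperbolic.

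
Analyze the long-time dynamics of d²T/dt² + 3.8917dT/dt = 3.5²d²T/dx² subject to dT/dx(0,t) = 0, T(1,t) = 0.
Long-time behavior: T → 0. Damping (γ=3.8917) dissipates energy; oscillations decay exponentially.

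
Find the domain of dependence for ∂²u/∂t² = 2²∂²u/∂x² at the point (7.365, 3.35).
Domain of dependence: [0.665, 14.065]. Signals travel at speed 2, so data within |x - 7.365| ≤ 2·3.35 = 6.7 can reach the point.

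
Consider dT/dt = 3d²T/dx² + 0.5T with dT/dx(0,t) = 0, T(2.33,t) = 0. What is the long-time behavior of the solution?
As t → ∞, T → 0. Diffusion dominates reaction (r=0.5 < κπ²/(4L²)≈1.36); solution decays.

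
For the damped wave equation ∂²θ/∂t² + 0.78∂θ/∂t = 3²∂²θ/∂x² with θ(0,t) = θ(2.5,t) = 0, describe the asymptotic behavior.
θ → 0. Damping (γ=0.78) dissipates energy; oscillations decay exponentially.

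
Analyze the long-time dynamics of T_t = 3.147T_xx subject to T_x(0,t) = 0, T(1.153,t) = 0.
Long-time behavior: T → 0. Heat escapes through the Dirichlet boundary.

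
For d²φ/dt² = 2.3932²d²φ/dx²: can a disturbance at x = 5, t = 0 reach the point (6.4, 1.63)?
Yes. The domain of dependence is [2.499084, 10.300916], and 5 ∈ [2.499084, 10.300916].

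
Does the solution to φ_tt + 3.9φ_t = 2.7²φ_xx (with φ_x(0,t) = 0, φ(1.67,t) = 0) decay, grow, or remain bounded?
φ → 0. Damping (γ=3.9) dissipates energy; oscillations decay exponentially.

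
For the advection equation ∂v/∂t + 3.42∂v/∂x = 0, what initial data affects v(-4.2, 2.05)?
A single point: x = -11.211. The characteristic through (-4.2, 2.05) is x - 3.42t = const, so x = -4.2 - 3.42·2.05 = -11.211.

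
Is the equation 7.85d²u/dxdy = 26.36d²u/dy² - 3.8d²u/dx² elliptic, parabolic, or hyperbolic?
Rewriting in standard form: 3.8d²u/dx² + 7.85d²u/dxdy - 26.36d²u/dy² = 0. Computing B² - 4AC with A = 3.8, B = 7.85, C = -26.36: discriminant = 462.2945 (positive). Answer: hyperbolic.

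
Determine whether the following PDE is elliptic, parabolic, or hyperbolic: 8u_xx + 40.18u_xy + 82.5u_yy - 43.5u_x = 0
Coefficients: A = 8, B = 40.18, C = 82.5. B² - 4AC = -1025.5676, which is negative, so the equation is elliptic.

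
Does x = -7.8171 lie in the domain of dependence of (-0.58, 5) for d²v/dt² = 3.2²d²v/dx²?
Yes. The domain of dependence is [-16.58, 15.42], and -7.8171 ∈ [-16.58, 15.42].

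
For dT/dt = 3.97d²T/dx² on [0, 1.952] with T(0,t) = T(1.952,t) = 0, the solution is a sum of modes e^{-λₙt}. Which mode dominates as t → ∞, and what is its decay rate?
Eigenvalues: λₙ = 3.97n²π²/1.952².
First three modes:
  n=1: λ₁ = 3.97π²/1.952² ≈ 10.283
  n=2: λ₂ = 15.88π²/1.952² ≈ 41.133 (4× faster decay)
  n=3: λ₃ = 35.73π²/1.952² ≈ 92.549 (9× faster decay)
As t → ∞, higher modes decay exponentially faster. The n=1 mode dominates: T ~ c₁ sin(πx/1.952) e^{-λ₁t}.
Decay rate: λ₁ = 3.97π²/1.952² ≈ 10.283.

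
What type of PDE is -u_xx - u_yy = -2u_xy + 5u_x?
Rewriting in standard form: -u_xx + 2u_xy - u_yy - 5u_x = 0. With A = -1, B = 2, C = -1, the discriminant is 0. This is a parabolic PDE.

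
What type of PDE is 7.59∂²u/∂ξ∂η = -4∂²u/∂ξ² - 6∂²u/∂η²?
Rewriting in standard form: 4∂²u/∂ξ² + 7.59∂²u/∂ξ∂η + 6∂²u/∂η² = 0. With A = 4, B = 7.59, C = 6, the discriminant is -38.3919. This is an elliptic PDE.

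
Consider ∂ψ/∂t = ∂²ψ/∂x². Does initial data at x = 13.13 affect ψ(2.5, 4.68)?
Yes, for any finite x. The heat equation has infinite propagation speed, so all initial data affects all points at any t > 0.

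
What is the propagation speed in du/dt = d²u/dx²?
Infinite. The heat equation is parabolic, not hyperbolic, so disturbances propagate instantly.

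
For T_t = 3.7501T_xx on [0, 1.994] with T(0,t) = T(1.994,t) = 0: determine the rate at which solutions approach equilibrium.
Eigenvalues: λₙ = 3.7501n²π²/1.994².
First three modes:
  n=1: λ₁ = 3.7501π²/1.994² ≈ 9.309
  n=2: λ₂ = 15.0004π²/1.994² ≈ 37.235 (4× faster decay)
  n=3: λ₃ = 33.7509π²/1.994² ≈ 83.779 (9× faster decay)
As t → ∞, higher modes decay exponentially faster. The n=1 mode dominates: T ~ c₁ sin(πx/1.994) e^{-λ₁t}.
Decay rate: λ₁ = 3.7501π²/1.994² ≈ 9.309.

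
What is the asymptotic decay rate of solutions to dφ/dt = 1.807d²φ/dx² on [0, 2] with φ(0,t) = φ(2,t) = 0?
Eigenvalues: λₙ = 1.807n²π²/2².
First three modes:
  n=1: λ₁ = 1.807π²/2² ≈ 4.459
  n=2: λ₂ = 7.228π²/2² ≈ 17.834 (4× faster decay)
  n=3: λ₃ = 16.263π²/2² ≈ 40.127 (9× faster decay)
As t → ∞, higher modes decay exponentially faster. The n=1 mode dominates: φ ~ c₁ sin(πx/2) e^{-λ₁t}.
Decay rate: λ₁ = 1.807π²/2² ≈ 4.459.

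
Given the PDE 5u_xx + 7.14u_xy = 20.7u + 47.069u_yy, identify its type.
Rewriting in standard form: 5u_xx + 7.14u_xy - 47.069u_yy - 20.7u = 0. The second-order coefficients are A = 5, B = 7.14, C = -47.069. Since B² - 4AC = 992.3596 > 0, this is a hyperbolic PDE.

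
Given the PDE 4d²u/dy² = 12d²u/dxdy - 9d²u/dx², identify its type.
Rewriting in standard form: 9d²u/dx² - 12d²u/dxdy + 4d²u/dy² = 0. The second-order coefficients are A = 9, B = -12, C = 4. Since B² - 4AC = 0 = 0, this is a parabolic PDE.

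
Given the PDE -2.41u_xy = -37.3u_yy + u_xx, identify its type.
Rewriting in standard form: -u_xx - 2.41u_xy + 37.3u_yy = 0. The second-order coefficients are A = -1, B = -2.41, C = 37.3. Since B² - 4AC = 155.0081 > 0, this is a hyperbolic PDE.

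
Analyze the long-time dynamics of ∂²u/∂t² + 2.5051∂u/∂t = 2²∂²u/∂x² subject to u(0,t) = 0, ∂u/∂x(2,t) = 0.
Long-time behavior: u → 0. Damping (γ=2.5051) dissipates energy; oscillations decay exponentially.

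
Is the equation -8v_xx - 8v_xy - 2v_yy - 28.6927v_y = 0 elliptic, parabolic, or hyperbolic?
Computing B² - 4AC with A = -8, B = -8, C = -2: discriminant = 0 (zero). Answer: parabolic.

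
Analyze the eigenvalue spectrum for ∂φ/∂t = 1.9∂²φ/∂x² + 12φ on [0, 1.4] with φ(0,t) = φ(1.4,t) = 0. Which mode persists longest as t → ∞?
Eigenvalues: λₙ = 1.9n²π²/1.4² - 12.
First three modes:
  n=1: λ₁ = 1.9π²/1.4² - 12 ≈ -2.433
  n=2: λ₂ = 7.6π²/1.4² - 12 ≈ 26.27
  n=3: λ₃ = 17.1π²/1.4² - 12 ≈ 74.107
Since 1.9π²/1.4² ≈ 9.567 < 12, λ₁ < 0.
The n=1 mode grows fastest (−λₙ is largest for n=1) → dominates.
Asymptotic: φ ~ c₁ sin(πx/1.4) e^{2.433t} (exponential growth at rate −λ₁ ≈ 2.433).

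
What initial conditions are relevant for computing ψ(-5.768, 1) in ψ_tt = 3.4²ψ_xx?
Domain of dependence: [-9.168, -2.368]. Signals travel at speed 3.4, so data within |x - -5.768| ≤ 3.4·1 = 3.4 can reach the point.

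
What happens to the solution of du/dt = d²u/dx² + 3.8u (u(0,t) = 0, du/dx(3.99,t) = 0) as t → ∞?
u grows unboundedly. Reaction dominates diffusion (r=3.8 > κπ²/(4L²)≈0.15); solution grows exponentially.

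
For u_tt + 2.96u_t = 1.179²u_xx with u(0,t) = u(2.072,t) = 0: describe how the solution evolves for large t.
u → 0. Damping (γ=2.96) dissipates energy; oscillations decay exponentially.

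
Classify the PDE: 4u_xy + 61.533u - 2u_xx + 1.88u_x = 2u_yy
Rewriting in standard form: -2u_xx + 4u_xy - 2u_yy + 1.88u_x + 61.533u = 0. A = -2, B = 4, C = -2. Discriminant B² - 4AC = 0. Since 0 = 0, parabolic.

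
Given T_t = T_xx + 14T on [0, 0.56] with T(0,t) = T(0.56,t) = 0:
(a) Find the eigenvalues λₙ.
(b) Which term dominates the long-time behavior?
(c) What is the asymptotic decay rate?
Eigenvalues: λₙ = n²π²/0.56² - 14.
First three modes:
  n=1: λ₁ = π²/0.56² - 14 ≈ 17.472
  n=2: λ₂ = 4π²/0.56² - 14 ≈ 111.888
  n=3: λ₃ = 9π²/0.56² - 14 ≈ 269.248
Since π²/0.56² ≈ 31.472 > 14, all λₙ > 0.
The n=1 mode decays slowest → dominates as t → ∞.
Asymptotic: T ~ c₁ sin(πx/0.56) e^{-λ₁t} with decay rate λ₁ ≈ 17.472.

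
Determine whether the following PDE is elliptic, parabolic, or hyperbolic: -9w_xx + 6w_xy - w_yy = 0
Coefficients: A = -9, B = 6, C = -1. B² - 4AC = 0, which is zero, so the equation is parabolic.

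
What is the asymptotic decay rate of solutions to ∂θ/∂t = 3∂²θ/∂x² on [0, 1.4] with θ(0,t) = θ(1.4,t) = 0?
Eigenvalues: λₙ = 3n²π²/1.4².
First three modes:
  n=1: λ₁ = 3π²/1.4² ≈ 15.107
  n=2: λ₂ = 12π²/1.4² ≈ 60.426 (4× faster decay)
  n=3: λ₃ = 27π²/1.4² ≈ 135.959 (9× faster decay)
As t → ∞, higher modes decay exponentially faster. The n=1 mode dominates: θ ~ c₁ sin(πx/1.4) e^{-λ₁t}.
Decay rate: λ₁ = 3π²/1.4² ≈ 15.107.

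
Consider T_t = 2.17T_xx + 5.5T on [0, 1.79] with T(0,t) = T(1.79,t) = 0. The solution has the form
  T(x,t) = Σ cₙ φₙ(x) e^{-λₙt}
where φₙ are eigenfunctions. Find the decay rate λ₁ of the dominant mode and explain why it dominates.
Eigenvalues: λₙ = 2.17n²π²/1.79² - 5.5.
First three modes:
  n=1: λ₁ = 2.17π²/1.79² - 5.5 ≈ 1.184
  n=2: λ₂ = 8.68π²/1.79² - 5.5 ≈ 21.237
  n=3: λ₃ = 19.53π²/1.79² - 5.5 ≈ 54.658
Since 2.17π²/1.79² ≈ 6.684 > 5.5, all λₙ > 0.
The n=1 mode decays slowest → dominates as t → ∞.
Asymptotic: T ~ c₁ sin(πx/1.79) e^{-λ₁t} with decay rate λ₁ ≈ 1.184.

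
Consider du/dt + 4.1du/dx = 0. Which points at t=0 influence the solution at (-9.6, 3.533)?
A single point: x = -24.0853. The characteristic through (-9.6, 3.533) is x - 4.1t = const, so x = -9.6 - 4.1·3.533 = -24.0853.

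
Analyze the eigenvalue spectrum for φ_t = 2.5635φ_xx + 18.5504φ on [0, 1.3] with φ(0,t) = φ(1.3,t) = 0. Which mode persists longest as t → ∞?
Eigenvalues: λₙ = 2.5635n²π²/1.3² - 18.5504.
First three modes:
  n=1: λ₁ = 2.5635π²/1.3² - 18.5504 ≈ -3.58
  n=2: λ₂ = 10.254π²/1.3² - 18.5504 ≈ 41.333
  n=3: λ₃ = 23.0715π²/1.3² - 18.5504 ≈ 116.187
Since 2.5635π²/1.3² ≈ 14.971 < 18.5504, λ₁ < 0.
The n=1 mode grows fastest (−λₙ is largest for n=1) → dominates.
Asymptotic: φ ~ c₁ sin(πx/1.3) e^{3.58t} (exponential growth at rate −λ₁ ≈ 3.58).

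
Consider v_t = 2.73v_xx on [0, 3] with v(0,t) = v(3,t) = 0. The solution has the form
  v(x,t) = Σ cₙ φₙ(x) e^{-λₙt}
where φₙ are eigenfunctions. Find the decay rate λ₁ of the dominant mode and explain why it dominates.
Eigenvalues: λₙ = 2.73n²π²/3².
First three modes:
  n=1: λ₁ = 2.73π²/3² ≈ 2.994
  n=2: λ₂ = 10.92π²/3² ≈ 11.975 (4× faster decay)
  n=3: λ₃ = 24.57π²/3² ≈ 26.944 (9× faster decay)
As t → ∞, higher modes decay exponentially faster. The n=1 mode dominates: v ~ c₁ sin(πx/3) e^{-λ₁t}.
Decay rate: λ₁ = 2.73π²/3² ≈ 2.994.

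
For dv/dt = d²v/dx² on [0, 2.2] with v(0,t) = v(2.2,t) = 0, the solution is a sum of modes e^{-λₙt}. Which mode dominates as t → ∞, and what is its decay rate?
Eigenvalues: λₙ = n²π²/2.2².
First three modes:
  n=1: λ₁ = π²/2.2² ≈ 2.039
  n=2: λ₂ = 4π²/2.2² ≈ 8.157 (4× faster decay)
  n=3: λ₃ = 9π²/2.2² ≈ 18.353 (9× faster decay)
As t → ∞, higher modes decay exponentially faster. The n=1 mode dominates: v ~ c₁ sin(πx/2.2) e^{-λ₁t}.
Decay rate: λ₁ = π²/2.2² ≈ 2.039.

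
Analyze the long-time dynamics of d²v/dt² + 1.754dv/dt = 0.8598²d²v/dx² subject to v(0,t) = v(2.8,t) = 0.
Long-time behavior: v → 0. Damping (γ=1.754) dissipates energy; oscillations decay exponentially.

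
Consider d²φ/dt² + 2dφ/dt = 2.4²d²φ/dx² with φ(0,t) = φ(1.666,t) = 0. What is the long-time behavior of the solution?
As t → ∞, φ → 0. Damping (γ=2) dissipates energy; oscillations decay exponentially.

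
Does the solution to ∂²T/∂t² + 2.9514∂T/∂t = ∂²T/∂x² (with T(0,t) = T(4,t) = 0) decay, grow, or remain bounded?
T → 0. Damping (γ=2.9514) dissipates energy; oscillations decay exponentially.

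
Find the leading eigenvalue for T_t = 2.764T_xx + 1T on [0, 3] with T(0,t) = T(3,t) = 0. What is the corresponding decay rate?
Eigenvalues: λₙ = 2.764n²π²/3² - 1.
First three modes:
  n=1: λ₁ = 2.764π²/3² - 1 ≈ 2.031
  n=2: λ₂ = 11.056π²/3² - 1 ≈ 11.124
  n=3: λ₃ = 24.876π²/3² - 1 ≈ 26.28
Since 2.764π²/3² ≈ 3.031 > 1, all λₙ > 0.
The n=1 mode decays slowest → dominates as t → ∞.
Asymptotic: T ~ c₁ sin(πx/3) e^{-λ₁t} with decay rate λ₁ ≈ 2.031.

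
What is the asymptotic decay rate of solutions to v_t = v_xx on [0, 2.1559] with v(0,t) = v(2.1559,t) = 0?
Eigenvalues: λₙ = n²π²/2.1559².
First three modes:
  n=1: λ₁ = π²/2.1559² ≈ 2.123
  n=2: λ₂ = 4π²/2.1559² ≈ 8.494 (4× faster decay)
  n=3: λ₃ = 9π²/2.1559² ≈ 19.111 (9× faster decay)
As t → ∞, higher modes decay exponentially faster. The n=1 mode dominates: v ~ c₁ sin(πx/2.1559) e^{-λ₁t}.
Decay rate: λ₁ = π²/2.1559² ≈ 2.123.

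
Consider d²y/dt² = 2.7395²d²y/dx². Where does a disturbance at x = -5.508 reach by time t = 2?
Domain of influence: [-10.987, -0.029]. Data at x = -5.508 spreads outward at speed 2.7395.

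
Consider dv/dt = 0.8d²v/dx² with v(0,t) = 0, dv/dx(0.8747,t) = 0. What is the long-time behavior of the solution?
As t → ∞, v → 0. Heat escapes through the Dirichlet boundary.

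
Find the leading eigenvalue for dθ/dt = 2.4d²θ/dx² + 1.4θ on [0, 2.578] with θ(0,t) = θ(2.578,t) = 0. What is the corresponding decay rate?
Eigenvalues: λₙ = 2.4n²π²/2.578² - 1.4.
First three modes:
  n=1: λ₁ = 2.4π²/2.578² - 1.4 ≈ 2.164
  n=2: λ₂ = 9.6π²/2.578² - 1.4 ≈ 12.856
  n=3: λ₃ = 21.6π²/2.578² - 1.4 ≈ 30.677
Since 2.4π²/2.578² ≈ 3.564 > 1.4, all λₙ > 0.
The n=1 mode decays slowest → dominates as t → ∞.
Asymptotic: θ ~ c₁ sin(πx/2.578) e^{-λ₁t} with decay rate λ₁ ≈ 2.164.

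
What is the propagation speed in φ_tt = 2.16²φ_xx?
Speed = 2.16. Information travels along characteristics x = x₀ ± 2.16t.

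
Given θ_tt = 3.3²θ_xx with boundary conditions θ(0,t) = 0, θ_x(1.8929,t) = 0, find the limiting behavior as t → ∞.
θ oscillates (no decay). Energy is conserved; the solution oscillates indefinitely as standing waves.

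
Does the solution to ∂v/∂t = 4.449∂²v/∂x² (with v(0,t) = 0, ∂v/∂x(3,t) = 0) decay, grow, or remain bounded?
v → 0. Heat escapes through the Dirichlet boundary.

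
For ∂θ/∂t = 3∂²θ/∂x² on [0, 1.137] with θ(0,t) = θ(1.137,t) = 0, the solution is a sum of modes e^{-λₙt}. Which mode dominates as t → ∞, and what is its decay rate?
Eigenvalues: λₙ = 3n²π²/1.137².
First three modes:
  n=1: λ₁ = 3π²/1.137² ≈ 22.903
  n=2: λ₂ = 12π²/1.137² ≈ 91.614 (4× faster decay)
  n=3: λ₃ = 27π²/1.137² ≈ 206.131 (9× faster decay)
As t → ∞, higher modes decay exponentially faster. The n=1 mode dominates: θ ~ c₁ sin(πx/1.137) e^{-λ₁t}.
Decay rate: λ₁ = 3π²/1.137² ≈ 22.903.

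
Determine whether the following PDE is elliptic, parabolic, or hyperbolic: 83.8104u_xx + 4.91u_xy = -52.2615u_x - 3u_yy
Rewriting in standard form: 83.8104u_xx + 4.91u_xy + 3u_yy + 52.2615u_x = 0. Coefficients: A = 83.8104, B = 4.91, C = 3. B² - 4AC = -981.6167, which is negative, so the equation is elliptic.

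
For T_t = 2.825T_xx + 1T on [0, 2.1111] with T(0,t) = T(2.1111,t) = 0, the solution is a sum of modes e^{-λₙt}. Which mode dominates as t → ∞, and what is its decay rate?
Eigenvalues: λₙ = 2.825n²π²/2.1111² - 1.
First three modes:
  n=1: λ₁ = 2.825π²/2.1111² - 1 ≈ 5.256
  n=2: λ₂ = 11.3π²/2.1111² - 1 ≈ 24.024
  n=3: λ₃ = 25.425π²/2.1111² - 1 ≈ 55.304
Since 2.825π²/2.1111² ≈ 6.256 > 1, all λₙ > 0.
The n=1 mode decays slowest → dominates as t → ∞.
Asymptotic: T ~ c₁ sin(πx/2.1111) e^{-λ₁t} with decay rate λ₁ ≈ 5.256.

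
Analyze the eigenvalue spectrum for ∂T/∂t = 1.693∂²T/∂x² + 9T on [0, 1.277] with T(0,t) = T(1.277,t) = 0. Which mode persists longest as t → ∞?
Eigenvalues: λₙ = 1.693n²π²/1.277² - 9.
First three modes:
  n=1: λ₁ = 1.693π²/1.277² - 9 ≈ 1.246
  n=2: λ₂ = 6.772π²/1.277² - 9 ≈ 31.986
  n=3: λ₃ = 15.237π²/1.277² - 9 ≈ 83.218
Since 1.693π²/1.277² ≈ 10.246 > 9, all λₙ > 0.
The n=1 mode decays slowest → dominates as t → ∞.
Asymptotic: T ~ c₁ sin(πx/1.277) e^{-λ₁t} with decay rate λ₁ ≈ 1.246.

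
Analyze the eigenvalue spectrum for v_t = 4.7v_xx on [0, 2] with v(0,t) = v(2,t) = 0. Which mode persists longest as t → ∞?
Eigenvalues: λₙ = 4.7n²π²/2².
First three modes:
  n=1: λ₁ = 4.7π²/2² ≈ 11.597
  n=2: λ₂ = 18.8π²/2² ≈ 46.387 (4× faster decay)
  n=3: λ₃ = 42.3π²/2² ≈ 104.371 (9× faster decay)
As t → ∞, higher modes decay exponentially faster. The n=1 mode dominates: v ~ c₁ sin(πx/2) e^{-λ₁t}.
Decay rate: λ₁ = 4.7π²/2² ≈ 11.597.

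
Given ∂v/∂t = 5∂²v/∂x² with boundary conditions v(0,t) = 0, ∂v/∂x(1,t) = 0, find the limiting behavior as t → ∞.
v → 0. Heat escapes through the Dirichlet boundary.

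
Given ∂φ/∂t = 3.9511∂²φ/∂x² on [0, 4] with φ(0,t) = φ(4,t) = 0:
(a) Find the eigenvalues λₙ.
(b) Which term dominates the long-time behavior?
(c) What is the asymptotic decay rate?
Eigenvalues: λₙ = 3.9511n²π²/4².
First three modes:
  n=1: λ₁ = 3.9511π²/4² ≈ 2.437
  n=2: λ₂ = 15.8044π²/4² ≈ 9.749 (4× faster decay)
  n=3: λ₃ = 35.5599π²/4² ≈ 21.935 (9× faster decay)
As t → ∞, higher modes decay exponentially faster. The n=1 mode dominates: φ ~ c₁ sin(πx/4) e^{-λ₁t}.
Decay rate: λ₁ = 3.9511π²/4² ≈ 2.437.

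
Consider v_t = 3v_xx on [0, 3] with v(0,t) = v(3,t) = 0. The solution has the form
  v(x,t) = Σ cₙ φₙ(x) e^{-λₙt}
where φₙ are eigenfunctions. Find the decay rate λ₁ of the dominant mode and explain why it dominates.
Eigenvalues: λₙ = 3n²π²/3².
First three modes:
  n=1: λ₁ = 3π²/3² ≈ 3.29
  n=2: λ₂ = 12π²/3² ≈ 13.159 (4× faster decay)
  n=3: λ₃ = 27π²/3² ≈ 29.609 (9× faster decay)
As t → ∞, higher modes decay exponentially faster. The n=1 mode dominates: v ~ c₁ sin(πx/3) e^{-λ₁t}.
Decay rate: λ₁ = 3π²/3² ≈ 3.29.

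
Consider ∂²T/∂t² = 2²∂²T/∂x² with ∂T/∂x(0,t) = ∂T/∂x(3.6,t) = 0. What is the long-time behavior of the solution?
As t → ∞, T oscillates about a mean that drifts linearly in t (generically unbounded; no decay). There is no damping, so the nonconstant modes persist as standing waves (energy conserved, no decay). But with Neumann conditions at both ends the constant mode has eigenvalue 0: the spatial mean M(t) of T satisfies M'' = 0, so M(t) = M(0) + M'(0)·t. Unless the initial velocity has zero mean (∫T_t(x,0)dx = 0), the solution grows linearly in t (unbounded, though not exponentially); if it does have zero mean, the solution stays bounded and simply oscillates.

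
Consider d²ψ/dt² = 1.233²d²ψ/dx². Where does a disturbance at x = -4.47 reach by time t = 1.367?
Domain of influence: [-6.155511, -2.784489]. Data at x = -4.47 spreads outward at speed 1.233.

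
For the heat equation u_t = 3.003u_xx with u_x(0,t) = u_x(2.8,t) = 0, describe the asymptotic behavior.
u → constant (steady state). Heat is conserved (no flux at boundaries); solution approaches the spatial average.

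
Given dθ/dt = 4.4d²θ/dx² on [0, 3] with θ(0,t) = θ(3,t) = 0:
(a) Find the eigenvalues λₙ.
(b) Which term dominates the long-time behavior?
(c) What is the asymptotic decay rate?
Eigenvalues: λₙ = 4.4n²π²/3².
First three modes:
  n=1: λ₁ = 4.4π²/3² ≈ 4.825
  n=2: λ₂ = 17.6π²/3² ≈ 19.301 (4× faster decay)
  n=3: λ₃ = 39.6π²/3² ≈ 43.426 (9× faster decay)
As t → ∞, higher modes decay exponentially faster. The n=1 mode dominates: θ ~ c₁ sin(πx/3) e^{-λ₁t}.
Decay rate: λ₁ = 4.4π²/3² ≈ 4.825.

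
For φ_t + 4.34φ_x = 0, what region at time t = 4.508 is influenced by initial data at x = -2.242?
At x = 17.32272. The characteristic carries data from (-2.242, 0) to (17.32272, 4.508).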